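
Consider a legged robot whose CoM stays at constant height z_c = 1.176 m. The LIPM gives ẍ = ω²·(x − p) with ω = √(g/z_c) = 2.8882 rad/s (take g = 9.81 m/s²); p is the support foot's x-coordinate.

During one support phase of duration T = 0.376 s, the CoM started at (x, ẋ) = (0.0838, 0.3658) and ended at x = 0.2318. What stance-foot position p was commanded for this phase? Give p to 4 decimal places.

ωT = 2.8882·0.376 = 1.085963; cosh(ωT) = 1.649934, sinh(ωT) = 1.312358
x(T) = p + (x₀−p)·cosh(ωT) + (ẋ₀/ω)·sinh(ωT) ⇒ p·(1 − cosh) = x(T) − x₀·cosh − (ẋ₀/ω)·sinh
numerator   = 0.2318 − (0.0838)·1.649934 − (0.3658/2.8882)·1.312358 = -0.072679
denominator = 1 − 1.649934 = -0.649934
p = -0.072679 / -0.649934 = 0.1118

p = 0.1118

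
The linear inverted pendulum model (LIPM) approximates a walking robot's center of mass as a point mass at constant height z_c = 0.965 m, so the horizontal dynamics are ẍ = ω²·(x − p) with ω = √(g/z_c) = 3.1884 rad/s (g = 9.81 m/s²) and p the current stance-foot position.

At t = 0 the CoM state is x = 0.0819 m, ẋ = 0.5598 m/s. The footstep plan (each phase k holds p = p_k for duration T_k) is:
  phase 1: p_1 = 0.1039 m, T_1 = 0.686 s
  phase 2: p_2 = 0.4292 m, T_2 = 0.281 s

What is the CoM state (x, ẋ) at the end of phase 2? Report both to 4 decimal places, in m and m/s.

phase 1: p=0.1039, T=0.686, ωT=2.187242, cosh=4.511417, sinh=4.399191; start (x,ẋ)=(0.081900, 0.559800) → end (x,ẋ)=(0.777032, 2.216911)
phase 2: p=0.4292, T=0.281, ωT=0.895940, cosh=1.428931, sinh=1.020707; start (x,ẋ)=(0.777032, 2.216911) → end (x,ẋ)=(1.635931, 4.299805)

x = 1.6359, ẋ = 4.2998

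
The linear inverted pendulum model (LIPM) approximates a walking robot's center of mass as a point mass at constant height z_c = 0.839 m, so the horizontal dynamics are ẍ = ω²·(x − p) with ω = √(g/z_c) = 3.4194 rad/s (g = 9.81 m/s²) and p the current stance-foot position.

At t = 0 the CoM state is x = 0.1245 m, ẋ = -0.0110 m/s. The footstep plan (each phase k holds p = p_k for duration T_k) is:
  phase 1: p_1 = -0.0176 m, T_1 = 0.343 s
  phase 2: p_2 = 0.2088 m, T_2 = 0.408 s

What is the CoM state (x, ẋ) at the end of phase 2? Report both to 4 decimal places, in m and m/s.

phase 1: p=-0.0176, T=0.343, ωT=1.172854, cosh=1.770342, sinh=1.460860; start (x,ẋ)=(0.124500, -0.011000) → end (x,ẋ)=(0.229266, 0.690353)
phase 2: p=0.2088, T=0.408, ωT=1.395115, cosh=2.141622, sinh=1.893817; start (x,ẋ)=(0.229266, 0.690353) → end (x,ẋ)=(0.634979, 1.611009)

x = 0.6350, ẋ = 1.6110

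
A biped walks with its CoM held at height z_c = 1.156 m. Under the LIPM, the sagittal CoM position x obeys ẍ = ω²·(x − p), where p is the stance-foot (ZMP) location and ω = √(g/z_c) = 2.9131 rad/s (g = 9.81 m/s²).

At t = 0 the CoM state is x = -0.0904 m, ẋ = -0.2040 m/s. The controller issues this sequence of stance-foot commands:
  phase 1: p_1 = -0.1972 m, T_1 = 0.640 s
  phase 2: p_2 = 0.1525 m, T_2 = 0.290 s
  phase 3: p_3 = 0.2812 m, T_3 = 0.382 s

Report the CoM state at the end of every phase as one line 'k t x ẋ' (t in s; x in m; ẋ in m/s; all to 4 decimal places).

phase 1: p=-0.1972, T=0.640, ωT=1.864384, cosh=3.303476, sinh=3.148484; start (x,ẋ)=(-0.090400, -0.204000) → end (x,ẋ)=(-0.064872, 0.305644)
phase 2: p=0.1525, T=0.290, ωT=0.844799, cosh=1.378577, sinh=0.948933; start (x,ẋ)=(-0.064872, 0.305644) → end (x,ẋ)=(-0.047602, -0.179536)
phase 3: p=0.2812, T=0.382, ωT=1.112804, cosh=1.685758, sinh=1.357122; start (x,ẋ)=(-0.047602, -0.179536) → end (x,ẋ)=(-0.356720, -1.602550)

1 0.6400 -0.0649 0.3056
2 0.9300 -0.0476 -0.1795
3 1.3120 -0.3567 -1.6025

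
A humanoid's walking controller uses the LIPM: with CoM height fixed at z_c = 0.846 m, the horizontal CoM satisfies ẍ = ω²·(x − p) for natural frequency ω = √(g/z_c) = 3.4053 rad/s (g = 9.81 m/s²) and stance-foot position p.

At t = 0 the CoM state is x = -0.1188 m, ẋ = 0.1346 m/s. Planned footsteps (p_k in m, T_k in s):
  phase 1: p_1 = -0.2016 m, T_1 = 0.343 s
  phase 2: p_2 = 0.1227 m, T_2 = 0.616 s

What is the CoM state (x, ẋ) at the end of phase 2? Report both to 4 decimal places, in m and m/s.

x = 0.3849, ẋ = 1.0229

phase 1: p=-0.2016, T=0.343, ωT=1.168018, cosh=1.763298, sinh=1.452315; start (x,ẋ)=(-0.118800, 0.134600) → end (x,ẋ)=(0.001806, 0.646833)
phase 2: p=0.1227, T=0.616, ωT=2.097665, cosh=4.134933, sinh=4.012190; start (x,ẋ)=(0.001806, 0.646833) → end (x,ẋ)=(0.384923, 1.022873)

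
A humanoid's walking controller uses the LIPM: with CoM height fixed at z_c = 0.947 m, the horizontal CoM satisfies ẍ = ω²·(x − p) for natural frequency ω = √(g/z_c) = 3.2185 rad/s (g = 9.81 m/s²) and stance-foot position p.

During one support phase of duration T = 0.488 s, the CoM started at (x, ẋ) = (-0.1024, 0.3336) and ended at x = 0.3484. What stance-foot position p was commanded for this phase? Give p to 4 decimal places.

ωT = 3.2185·0.488 = 1.570628; cosh(ωT) = 2.508791, sinh(ωT) = 2.300877
x(T) = p + (x₀−p)·cosh(ωT) + (ẋ₀/ω)·sinh(ωT) ⇒ p·(1 − cosh) = x(T) − x₀·cosh − (ẋ₀/ω)·sinh
numerator   = 0.3484 − (-0.1024)·2.508791 − (0.3336/3.2185)·2.300877 = 0.366813
denominator = 1 − 2.508791 = -1.508791
p = 0.366813 / -1.508791 = -0.2431

p = -0.2431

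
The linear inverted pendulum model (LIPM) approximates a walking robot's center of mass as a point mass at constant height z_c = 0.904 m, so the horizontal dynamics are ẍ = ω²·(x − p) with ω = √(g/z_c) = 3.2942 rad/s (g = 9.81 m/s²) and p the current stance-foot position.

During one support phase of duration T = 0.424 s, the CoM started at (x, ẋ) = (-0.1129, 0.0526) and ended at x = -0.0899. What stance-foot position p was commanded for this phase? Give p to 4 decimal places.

p = -0.1065

ωT = 3.2942·0.424 = 1.396741; cosh(ωT) = 2.144703, sinh(ωT) = 1.897301
x(T) = p + (x₀−p)·cosh(ωT) + (ẋ₀/ω)·sinh(ωT) ⇒ p·(1 − cosh) = x(T) − x₀·cosh − (ẋ₀/ω)·sinh
numerator   = -0.0899 − (-0.1129)·2.144703 − (0.0526/3.2942)·1.897301 = 0.121942
denominator = 1 − 2.144703 = -1.144703
p = 0.121942 / -1.144703 = -0.1065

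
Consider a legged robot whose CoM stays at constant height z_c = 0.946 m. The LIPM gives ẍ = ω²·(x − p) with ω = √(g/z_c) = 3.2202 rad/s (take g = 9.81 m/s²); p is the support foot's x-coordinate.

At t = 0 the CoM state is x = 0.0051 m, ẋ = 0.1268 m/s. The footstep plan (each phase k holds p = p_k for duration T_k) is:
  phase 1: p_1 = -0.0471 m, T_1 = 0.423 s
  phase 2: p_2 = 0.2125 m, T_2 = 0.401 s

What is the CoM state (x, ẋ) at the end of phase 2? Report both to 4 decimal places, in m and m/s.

x = 0.3554, ẋ = 0.6872

phase 1: p=-0.0471, T=0.423, ωT=1.362145, cosh=2.080334, sinh=1.824224; start (x,ẋ)=(0.005100, 0.126800) → end (x,ẋ)=(0.133325, 0.570428)
phase 2: p=0.2125, T=0.401, ωT=1.291300, cosh=1.956213, sinh=1.681300; start (x,ẋ)=(0.133325, 0.570428) → end (x,ẋ)=(0.355443, 0.687215)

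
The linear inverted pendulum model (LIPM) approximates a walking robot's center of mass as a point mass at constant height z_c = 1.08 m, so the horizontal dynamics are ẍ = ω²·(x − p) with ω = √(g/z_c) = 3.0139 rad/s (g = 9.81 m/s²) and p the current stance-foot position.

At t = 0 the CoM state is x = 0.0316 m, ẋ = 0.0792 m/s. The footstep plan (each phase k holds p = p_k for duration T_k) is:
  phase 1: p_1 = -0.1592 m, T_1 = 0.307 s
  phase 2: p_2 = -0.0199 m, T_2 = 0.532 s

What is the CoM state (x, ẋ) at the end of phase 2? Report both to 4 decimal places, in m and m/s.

phase 1: p=-0.1592, T=0.307, ωT=0.925267, cosh=1.459484, sinh=1.063059; start (x,ẋ)=(0.031600, 0.079200) → end (x,ẋ)=(0.147205, 0.726905)
phase 2: p=-0.0199, T=0.532, ωT=1.603395, cosh=2.585544, sinh=2.384332; start (x,ẋ)=(0.147205, 0.726905) → end (x,ẋ)=(0.987220, 3.080284)

x = 0.9872, ẋ = 3.0803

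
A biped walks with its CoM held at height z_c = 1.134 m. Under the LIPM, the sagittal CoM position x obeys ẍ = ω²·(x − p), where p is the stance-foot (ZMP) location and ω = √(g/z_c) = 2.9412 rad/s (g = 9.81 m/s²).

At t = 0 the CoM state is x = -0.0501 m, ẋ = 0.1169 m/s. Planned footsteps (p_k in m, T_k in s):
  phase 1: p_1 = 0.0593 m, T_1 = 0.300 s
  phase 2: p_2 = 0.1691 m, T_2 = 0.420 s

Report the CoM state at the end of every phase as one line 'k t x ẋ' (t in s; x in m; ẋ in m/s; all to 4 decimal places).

1 0.3000 -0.0557 -0.1568
2 0.7200 -0.3341 -1.3334

phase 1: p=0.0593, T=0.300, ωT=0.882360, cosh=1.415201, sinh=1.001395; start (x,ẋ)=(-0.050100, 0.116900) → end (x,ẋ)=(-0.055722, -0.156779)
phase 2: p=0.1691, T=0.420, ωT=1.235304, cosh=1.865085, sinh=1.574339; start (x,ẋ)=(-0.055722, -0.156779) → end (x,ẋ)=(-0.334131, -1.333432)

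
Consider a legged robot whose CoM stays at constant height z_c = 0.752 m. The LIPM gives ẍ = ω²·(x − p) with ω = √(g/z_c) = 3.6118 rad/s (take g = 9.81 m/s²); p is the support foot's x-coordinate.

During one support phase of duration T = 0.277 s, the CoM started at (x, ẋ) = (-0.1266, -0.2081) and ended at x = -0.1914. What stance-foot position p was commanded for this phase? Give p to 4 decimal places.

ωT = 3.6118·0.277 = 1.000469; cosh(ωT) = 1.543632, sinh(ωT) = 1.175924
x(T) = p + (x₀−p)·cosh(ωT) + (ẋ₀/ω)·sinh(ωT) ⇒ p·(1 − cosh) = x(T) − x₀·cosh − (ẋ₀/ω)·sinh
numerator   = -0.1914 − (-0.1266)·1.543632 − (-0.2081/3.6118)·1.175924 = 0.071777
denominator = 1 − 1.543632 = -0.543632
p = 0.071777 / -0.543632 = -0.1320

p = -0.1320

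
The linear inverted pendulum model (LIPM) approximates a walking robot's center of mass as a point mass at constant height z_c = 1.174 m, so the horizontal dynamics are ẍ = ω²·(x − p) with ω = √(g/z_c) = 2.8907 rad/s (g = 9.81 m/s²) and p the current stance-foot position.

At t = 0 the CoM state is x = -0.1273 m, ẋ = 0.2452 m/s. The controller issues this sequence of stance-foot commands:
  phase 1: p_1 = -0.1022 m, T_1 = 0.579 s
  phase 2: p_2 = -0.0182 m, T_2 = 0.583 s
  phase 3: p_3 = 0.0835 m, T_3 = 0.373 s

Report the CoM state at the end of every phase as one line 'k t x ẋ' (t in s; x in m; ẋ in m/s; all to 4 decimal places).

1 0.5790 0.0467 0.4901
2 1.1620 0.6044 1.8558
3 1.5350 1.7720 5.0001

phase 1: p=-0.1022, T=0.579, ωT=1.673715, cosh=2.759745, sinh=2.572196; start (x,ẋ)=(-0.127300, 0.245200) → end (x,ẋ)=(0.046714, 0.490060)
phase 2: p=-0.0182, T=0.583, ωT=1.685278, cosh=2.789672, sinh=2.604279; start (x,ẋ)=(0.046714, 0.490060) → end (x,ẋ)=(0.604391, 1.855788)
phase 3: p=0.0835, T=0.373, ωT=1.078231, cosh=1.639836, sinh=1.299639; start (x,ẋ)=(0.604391, 1.855788) → end (x,ẋ)=(1.772025, 5.000106)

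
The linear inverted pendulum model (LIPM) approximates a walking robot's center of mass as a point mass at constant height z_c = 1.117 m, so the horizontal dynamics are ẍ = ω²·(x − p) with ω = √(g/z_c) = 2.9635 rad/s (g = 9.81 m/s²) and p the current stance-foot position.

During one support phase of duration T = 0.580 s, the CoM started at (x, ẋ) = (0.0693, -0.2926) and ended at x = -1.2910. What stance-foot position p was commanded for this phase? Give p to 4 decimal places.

ωT = 2.9635·0.580 = 1.718830; cosh(ωT) = 2.878637, sinh(ωT) = 2.699361
x(T) = p + (x₀−p)·cosh(ωT) + (ẋ₀/ω)·sinh(ωT) ⇒ p·(1 − cosh) = x(T) − x₀·cosh − (ẋ₀/ω)·sinh
numerator   = -1.2910 − (0.0693)·2.878637 − (-0.2926/2.9635)·2.699361 = -1.223969
denominator = 1 − 2.878637 = -1.878637
p = -1.223969 / -1.878637 = 0.6515

p = 0.6515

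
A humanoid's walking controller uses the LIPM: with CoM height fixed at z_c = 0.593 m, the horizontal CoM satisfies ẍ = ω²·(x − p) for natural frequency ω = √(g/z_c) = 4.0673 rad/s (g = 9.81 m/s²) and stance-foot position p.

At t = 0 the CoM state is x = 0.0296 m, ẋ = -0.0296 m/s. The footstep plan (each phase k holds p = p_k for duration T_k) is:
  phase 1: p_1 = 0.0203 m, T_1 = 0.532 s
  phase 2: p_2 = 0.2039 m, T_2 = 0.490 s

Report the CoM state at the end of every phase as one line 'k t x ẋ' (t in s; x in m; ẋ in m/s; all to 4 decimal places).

phase 1: p=0.0203, T=0.532, ωT=2.163804, cosh=4.409535, sinh=4.294647; start (x,ẋ)=(0.029600, -0.029600) → end (x,ẋ)=(0.030054, 0.031927)
phase 2: p=0.2039, T=0.490, ωT=1.992977, cosh=3.736817, sinh=3.600528; start (x,ẋ)=(0.030054, 0.031927) → end (x,ẋ)=(-0.417467, -2.426569)

1 0.5320 0.0301 0.0319
2 1.0220 -0.4175 -2.4266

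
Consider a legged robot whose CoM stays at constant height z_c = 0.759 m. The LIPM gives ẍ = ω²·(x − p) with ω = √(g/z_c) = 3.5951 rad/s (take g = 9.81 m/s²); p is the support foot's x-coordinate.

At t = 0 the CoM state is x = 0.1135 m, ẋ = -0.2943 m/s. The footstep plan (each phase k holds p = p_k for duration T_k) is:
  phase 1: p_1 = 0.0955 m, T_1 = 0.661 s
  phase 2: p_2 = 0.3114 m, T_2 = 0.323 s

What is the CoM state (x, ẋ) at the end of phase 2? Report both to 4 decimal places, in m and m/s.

x = -1.1636, ẋ = -5.0702

phase 1: p=0.0955, T=0.661, ωT=2.376361, cosh=5.429272, sinh=5.336384; start (x,ẋ)=(0.113500, -0.294300) → end (x,ẋ)=(-0.243617, -1.252508)
phase 2: p=0.3114, T=0.323, ωT=1.161217, cosh=1.753462, sinh=1.440357; start (x,ẋ)=(-0.243617, -1.252508) → end (x,ẋ)=(-1.163612, -5.070229)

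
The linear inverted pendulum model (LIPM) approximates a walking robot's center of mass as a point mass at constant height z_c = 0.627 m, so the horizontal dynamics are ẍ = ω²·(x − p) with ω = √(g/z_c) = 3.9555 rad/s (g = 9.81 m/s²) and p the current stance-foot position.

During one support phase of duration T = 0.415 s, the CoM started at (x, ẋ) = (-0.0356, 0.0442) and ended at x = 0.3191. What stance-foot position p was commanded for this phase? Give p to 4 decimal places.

ωT = 3.9555·0.415 = 1.641532; cosh(ωT) = 2.678379, sinh(ωT) = 2.484696
x(T) = p + (x₀−p)·cosh(ωT) + (ẋ₀/ω)·sinh(ωT) ⇒ p·(1 − cosh) = x(T) − x₀·cosh − (ẋ₀/ω)·sinh
numerator   = 0.3191 − (-0.0356)·2.678379 − (0.0442/3.9555)·2.484696 = 0.386686
denominator = 1 − 2.678379 = -1.678379
p = 0.386686 / -1.678379 = -0.2304

p = -0.2304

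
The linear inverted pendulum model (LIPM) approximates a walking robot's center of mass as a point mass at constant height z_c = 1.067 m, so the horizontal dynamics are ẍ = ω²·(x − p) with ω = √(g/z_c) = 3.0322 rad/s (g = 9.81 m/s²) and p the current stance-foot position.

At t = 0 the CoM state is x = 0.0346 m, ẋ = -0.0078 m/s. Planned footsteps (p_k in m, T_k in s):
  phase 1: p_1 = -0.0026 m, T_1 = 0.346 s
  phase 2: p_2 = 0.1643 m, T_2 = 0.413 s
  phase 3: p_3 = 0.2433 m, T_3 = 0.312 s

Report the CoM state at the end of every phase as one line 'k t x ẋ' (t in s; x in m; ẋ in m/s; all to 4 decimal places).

phase 1: p=-0.0026, T=0.346, ωT=1.049141, cosh=1.602718, sinh=1.252480; start (x,ẋ)=(0.034600, -0.007800) → end (x,ẋ)=(0.053799, 0.128776)
phase 2: p=0.1643, T=0.413, ωT=1.252299, cosh=1.892111, sinh=1.606264; start (x,ẋ)=(0.053799, 0.128776) → end (x,ẋ)=(0.023437, -0.294537)
phase 3: p=0.2433, T=0.312, ωT=0.946046, cosh=1.481890, sinh=1.093617; start (x,ẋ)=(0.023437, -0.294537) → end (x,ẋ)=(-0.188742, -1.165550)

1 0.3460 0.0538 0.1288
2 0.7590 0.0234 -0.2945
3 1.0710 -0.1887 -1.1656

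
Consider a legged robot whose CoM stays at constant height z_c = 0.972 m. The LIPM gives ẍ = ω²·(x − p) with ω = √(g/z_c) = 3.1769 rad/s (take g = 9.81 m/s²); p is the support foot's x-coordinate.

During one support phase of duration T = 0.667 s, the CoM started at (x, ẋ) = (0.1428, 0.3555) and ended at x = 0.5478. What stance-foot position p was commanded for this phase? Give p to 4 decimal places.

p = 0.1595

ωT = 3.1769·0.667 = 2.118992; cosh(ωT) = 4.221450, sinh(ωT) = 4.101297
x(T) = p + (x₀−p)·cosh(ωT) + (ẋ₀/ω)·sinh(ωT) ⇒ p·(1 − cosh) = x(T) − x₀·cosh − (ẋ₀/ω)·sinh
numerator   = 0.5478 − (0.1428)·4.221450 − (0.3555/3.1769)·4.101297 = -0.513964
denominator = 1 − 4.221450 = -3.221450
p = -0.513964 / -3.221450 = 0.1595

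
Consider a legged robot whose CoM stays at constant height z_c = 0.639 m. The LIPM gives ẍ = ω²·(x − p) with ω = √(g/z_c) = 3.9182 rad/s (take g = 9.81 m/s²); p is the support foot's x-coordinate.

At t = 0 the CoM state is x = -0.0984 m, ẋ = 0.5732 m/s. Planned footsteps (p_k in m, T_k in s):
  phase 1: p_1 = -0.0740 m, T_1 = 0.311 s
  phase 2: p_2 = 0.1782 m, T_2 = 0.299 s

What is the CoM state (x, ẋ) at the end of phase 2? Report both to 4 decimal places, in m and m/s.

x = 0.3896, ẋ = 1.1957

phase 1: p=-0.0740, T=0.311, ωT=1.218560, cosh=1.838985, sinh=1.543329; start (x,ẋ)=(-0.098400, 0.573200) → end (x,ẋ)=(0.106905, 0.906558)
phase 2: p=0.1782, T=0.299, ωT=1.171542, cosh=1.768426, sinh=1.458538; start (x,ẋ)=(0.106905, 0.906558) → end (x,ẋ)=(0.389583, 1.195741)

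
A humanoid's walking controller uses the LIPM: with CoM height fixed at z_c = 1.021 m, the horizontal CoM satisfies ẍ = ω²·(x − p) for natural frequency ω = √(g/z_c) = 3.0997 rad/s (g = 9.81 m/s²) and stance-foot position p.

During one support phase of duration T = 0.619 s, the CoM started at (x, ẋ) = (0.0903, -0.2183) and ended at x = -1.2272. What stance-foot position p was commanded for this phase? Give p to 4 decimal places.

ωT = 3.0997·0.619 = 1.918714; cosh(ωT) = 3.479495, sinh(ωT) = 3.332699
x(T) = p + (x₀−p)·cosh(ωT) + (ẋ₀/ω)·sinh(ωT) ⇒ p·(1 − cosh) = x(T) − x₀·cosh − (ẋ₀/ω)·sinh
numerator   = -1.2272 − (0.0903)·3.479495 − (-0.2183/3.0997)·3.332699 = -1.306689
denominator = 1 − 3.479495 = -2.479495
p = -1.306689 / -2.479495 = 0.5270

p = 0.5270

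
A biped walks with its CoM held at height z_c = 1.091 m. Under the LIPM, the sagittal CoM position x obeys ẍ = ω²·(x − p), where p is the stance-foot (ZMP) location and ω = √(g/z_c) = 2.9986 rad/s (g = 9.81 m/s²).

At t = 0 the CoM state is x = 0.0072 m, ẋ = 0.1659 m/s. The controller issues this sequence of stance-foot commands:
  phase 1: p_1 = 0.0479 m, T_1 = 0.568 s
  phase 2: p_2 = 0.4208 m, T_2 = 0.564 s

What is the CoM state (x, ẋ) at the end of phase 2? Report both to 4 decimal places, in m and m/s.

x = -0.4090, ẋ = -2.2724

phase 1: p=0.0479, T=0.568, ωT=1.703205, cosh=2.836809, sinh=2.654710; start (x,ẋ)=(0.007200, 0.165900) → end (x,ẋ)=(0.079316, 0.146638)
phase 2: p=0.4208, T=0.564, ωT=1.691210, cosh=2.805170, sinh=2.620874; start (x,ẋ)=(0.079316, 0.146638) → end (x,ẋ)=(-0.408955, -2.272364)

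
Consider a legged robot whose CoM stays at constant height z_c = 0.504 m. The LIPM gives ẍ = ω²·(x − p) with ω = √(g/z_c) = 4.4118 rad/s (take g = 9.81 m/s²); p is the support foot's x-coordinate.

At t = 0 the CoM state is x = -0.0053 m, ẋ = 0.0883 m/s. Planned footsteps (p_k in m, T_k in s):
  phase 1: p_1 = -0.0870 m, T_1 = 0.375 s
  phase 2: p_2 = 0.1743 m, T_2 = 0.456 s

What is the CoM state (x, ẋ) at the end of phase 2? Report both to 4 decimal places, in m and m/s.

x = 1.1695, ẋ = 4.5378

phase 1: p=-0.0870, T=0.375, ωT=1.654425, cosh=2.710637, sinh=2.519435; start (x,ẋ)=(-0.005300, 0.088300) → end (x,ẋ)=(0.184884, 1.147465)
phase 2: p=0.1743, T=0.456, ωT=2.011781, cosh=3.805185, sinh=3.671435; start (x,ẋ)=(0.184884, 1.147465) → end (x,ẋ)=(1.169478, 4.537755)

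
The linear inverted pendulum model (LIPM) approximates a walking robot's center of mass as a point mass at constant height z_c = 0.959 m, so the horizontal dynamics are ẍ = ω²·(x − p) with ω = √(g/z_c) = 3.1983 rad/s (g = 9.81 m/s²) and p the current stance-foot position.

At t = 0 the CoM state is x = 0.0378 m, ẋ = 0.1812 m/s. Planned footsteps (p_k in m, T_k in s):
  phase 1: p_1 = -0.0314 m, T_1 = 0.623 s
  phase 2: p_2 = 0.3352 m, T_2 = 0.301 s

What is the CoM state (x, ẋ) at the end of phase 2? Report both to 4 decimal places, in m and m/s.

x = 0.9941, ẋ = 2.5530

phase 1: p=-0.0314, T=0.623, ωT=1.992541, cosh=3.735247, sinh=3.598898; start (x,ẋ)=(0.037800, 0.181200) → end (x,ẋ)=(0.430975, 1.473343)
phase 2: p=0.3352, T=0.301, ωT=0.962688, cosh=1.500296, sinh=1.118431; start (x,ẋ)=(0.430975, 1.473343) → end (x,ẋ)=(0.994112, 2.553046)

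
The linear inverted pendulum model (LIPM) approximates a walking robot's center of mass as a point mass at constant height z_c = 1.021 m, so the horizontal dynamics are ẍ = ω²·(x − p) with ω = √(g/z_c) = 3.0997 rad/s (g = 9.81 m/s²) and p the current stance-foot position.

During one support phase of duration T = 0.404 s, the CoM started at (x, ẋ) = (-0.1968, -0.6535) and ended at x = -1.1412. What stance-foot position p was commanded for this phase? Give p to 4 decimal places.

ωT = 3.0997·0.404 = 1.252279; cosh(ωT) = 1.892079, sinh(ωT) = 1.606227
x(T) = p + (x₀−p)·cosh(ωT) + (ẋ₀/ω)·sinh(ωT) ⇒ p·(1 − cosh) = x(T) − x₀·cosh − (ẋ₀/ω)·sinh
numerator   = -1.1412 − (-0.1968)·1.892079 − (-0.6535/3.0997)·1.606227 = -0.430203
denominator = 1 − 1.892079 = -0.892079
p = -0.430203 / -0.892079 = 0.4822

p = 0.4822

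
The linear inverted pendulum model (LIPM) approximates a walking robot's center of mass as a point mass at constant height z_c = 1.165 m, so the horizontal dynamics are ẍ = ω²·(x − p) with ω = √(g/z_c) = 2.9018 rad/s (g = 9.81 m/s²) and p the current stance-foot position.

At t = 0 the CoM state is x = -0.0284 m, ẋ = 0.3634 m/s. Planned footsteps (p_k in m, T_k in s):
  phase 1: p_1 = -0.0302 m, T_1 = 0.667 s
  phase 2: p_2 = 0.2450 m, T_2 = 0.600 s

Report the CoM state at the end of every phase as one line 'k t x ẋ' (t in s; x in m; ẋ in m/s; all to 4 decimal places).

1 0.6670 0.4009 1.3027
2 1.2670 1.9441 5.0796

phase 1: p=-0.0302, T=0.667, ωT=1.935501, cosh=3.535932, sinh=3.391580; start (x,ẋ)=(-0.028400, 0.363400) → end (x,ẋ)=(0.400901, 1.302673)
phase 2: p=0.2450, T=0.600, ωT=1.741080, cosh=2.939415, sinh=2.764084; start (x,ẋ)=(0.400901, 1.302673) → end (x,ẋ)=(1.944107, 5.079550)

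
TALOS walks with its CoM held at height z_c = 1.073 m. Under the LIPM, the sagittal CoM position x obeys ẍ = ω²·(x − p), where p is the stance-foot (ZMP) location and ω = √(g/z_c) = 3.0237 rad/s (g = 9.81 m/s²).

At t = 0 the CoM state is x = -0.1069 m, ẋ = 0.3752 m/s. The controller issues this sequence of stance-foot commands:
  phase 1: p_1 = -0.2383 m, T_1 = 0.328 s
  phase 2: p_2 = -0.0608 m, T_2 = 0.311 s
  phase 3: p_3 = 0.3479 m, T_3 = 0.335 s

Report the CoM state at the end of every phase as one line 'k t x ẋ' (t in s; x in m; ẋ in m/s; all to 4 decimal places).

phase 1: p=-0.2383, T=0.328, ωT=0.991774, cosh=1.533465, sinh=1.162547; start (x,ẋ)=(-0.106900, 0.375200) → end (x,ẋ)=(0.107454, 1.037252)
phase 2: p=-0.0608, T=0.311, ωT=0.940371, cosh=1.475707, sinh=1.085224; start (x,ẋ)=(0.107454, 1.037252) → end (x,ẋ)=(0.559769, 2.082786)
phase 3: p=0.3479, T=0.335, ωT=1.012940, cosh=1.558417, sinh=1.195267; start (x,ẋ)=(0.559769, 2.082786) → end (x,ẋ)=(1.501404, 4.011570)

1 0.3280 0.1075 1.0373
2 0.6390 0.5598 2.0828
3 0.9740 1.5014 4.0116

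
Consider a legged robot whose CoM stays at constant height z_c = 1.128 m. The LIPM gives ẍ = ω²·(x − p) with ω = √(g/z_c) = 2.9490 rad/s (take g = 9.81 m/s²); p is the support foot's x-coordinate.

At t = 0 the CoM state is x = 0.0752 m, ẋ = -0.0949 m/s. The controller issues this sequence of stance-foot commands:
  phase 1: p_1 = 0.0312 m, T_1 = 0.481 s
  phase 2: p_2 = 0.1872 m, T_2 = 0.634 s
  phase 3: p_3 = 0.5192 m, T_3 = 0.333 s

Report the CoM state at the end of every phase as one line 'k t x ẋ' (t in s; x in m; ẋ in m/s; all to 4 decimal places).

phase 1: p=0.0312, T=0.481, ωT=1.418469, cosh=2.186438, sinh=1.944353; start (x,ẋ)=(0.075200, -0.094900) → end (x,ẋ)=(0.064833, 0.044799)
phase 2: p=0.1872, T=0.634, ωT=1.869666, cosh=3.320152, sinh=3.165977; start (x,ẋ)=(0.064833, 0.044799) → end (x,ẋ)=(-0.170982, -0.993736)
phase 3: p=0.5192, T=0.333, ωT=0.982017, cosh=1.522195, sinh=1.147641; start (x,ẋ)=(-0.170982, -0.993736) → end (x,ẋ)=(-0.918116, -3.848505)

1 0.4810 0.0648 0.0448
2 1.1150 -0.1710 -0.9937
3 1.4480 -0.9181 -3.8485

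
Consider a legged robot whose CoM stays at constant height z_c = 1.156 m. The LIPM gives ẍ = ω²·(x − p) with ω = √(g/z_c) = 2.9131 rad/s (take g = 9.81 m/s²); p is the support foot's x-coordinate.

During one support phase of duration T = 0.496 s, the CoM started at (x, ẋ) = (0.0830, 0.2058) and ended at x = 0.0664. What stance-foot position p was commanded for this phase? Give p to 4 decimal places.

p = 0.2106

ωT = 2.9131·0.496 = 1.444898; cosh(ωT) = 2.238594, sinh(ωT) = 2.002824
x(T) = p + (x₀−p)·cosh(ωT) + (ẋ₀/ω)·sinh(ωT) ⇒ p·(1 − cosh) = x(T) − x₀·cosh − (ẋ₀/ω)·sinh
numerator   = 0.0664 − (0.0830)·2.238594 − (0.2058/2.9131)·2.002824 = -0.260896
denominator = 1 − 2.238594 = -1.238594
p = -0.260896 / -1.238594 = 0.2106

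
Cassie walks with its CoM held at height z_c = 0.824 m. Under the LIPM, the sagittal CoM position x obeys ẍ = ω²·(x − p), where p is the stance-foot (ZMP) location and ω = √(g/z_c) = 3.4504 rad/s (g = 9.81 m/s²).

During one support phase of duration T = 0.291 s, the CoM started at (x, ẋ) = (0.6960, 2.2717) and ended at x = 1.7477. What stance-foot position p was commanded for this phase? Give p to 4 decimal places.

p = 0.1962

ωT = 3.4504·0.291 = 1.004066; cosh(ωT) = 1.547872, sinh(ωT) = 1.181486
x(T) = p + (x₀−p)·cosh(ωT) + (ẋ₀/ω)·sinh(ωT) ⇒ p·(1 − cosh) = x(T) − x₀·cosh − (ẋ₀/ω)·sinh
numerator   = 1.7477 − (0.6960)·1.547872 − (2.2717/3.4504)·1.181486 = -0.107494
denominator = 1 − 1.547872 = -0.547872
p = -0.107494 / -0.547872 = 0.1962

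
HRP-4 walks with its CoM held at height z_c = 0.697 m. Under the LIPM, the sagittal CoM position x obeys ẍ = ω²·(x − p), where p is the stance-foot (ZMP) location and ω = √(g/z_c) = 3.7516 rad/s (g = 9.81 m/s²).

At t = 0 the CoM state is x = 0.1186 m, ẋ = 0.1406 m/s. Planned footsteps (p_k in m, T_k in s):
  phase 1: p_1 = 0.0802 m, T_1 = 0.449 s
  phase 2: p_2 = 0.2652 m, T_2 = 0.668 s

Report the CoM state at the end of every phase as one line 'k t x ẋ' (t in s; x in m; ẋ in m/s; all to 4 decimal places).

phase 1: p=0.0802, T=0.449, ωT=1.684468, cosh=2.787564, sinh=2.602021; start (x,ẋ)=(0.118600, 0.140600) → end (x,ẋ)=(0.284759, 0.766782)
phase 2: p=0.2652, T=0.668, ωT=2.506069, cosh=6.169120, sinh=6.087532; start (x,ẋ)=(0.284759, 0.766782) → end (x,ẋ)=(1.630083, 5.177068)

1 0.4490 0.2848 0.7668
2 1.1170 1.6301 5.1771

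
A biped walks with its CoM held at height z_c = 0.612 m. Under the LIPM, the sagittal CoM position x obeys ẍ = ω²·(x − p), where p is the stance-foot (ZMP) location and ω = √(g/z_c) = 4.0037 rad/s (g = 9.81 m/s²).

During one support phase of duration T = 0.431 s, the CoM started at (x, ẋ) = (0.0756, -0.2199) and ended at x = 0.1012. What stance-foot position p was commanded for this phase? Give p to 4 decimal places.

p = -0.0166

ωT = 4.0037·0.431 = 1.725595; cosh(ωT) = 2.896963, sinh(ωT) = 2.718896
x(T) = p + (x₀−p)·cosh(ωT) + (ẋ₀/ω)·sinh(ωT) ⇒ p·(1 − cosh) = x(T) − x₀·cosh − (ẋ₀/ω)·sinh
numerator   = 0.1012 − (0.0756)·2.896963 − (-0.2199/4.0037)·2.718896 = 0.031523
denominator = 1 − 2.896963 = -1.896963
p = 0.031523 / -1.896963 = -0.0166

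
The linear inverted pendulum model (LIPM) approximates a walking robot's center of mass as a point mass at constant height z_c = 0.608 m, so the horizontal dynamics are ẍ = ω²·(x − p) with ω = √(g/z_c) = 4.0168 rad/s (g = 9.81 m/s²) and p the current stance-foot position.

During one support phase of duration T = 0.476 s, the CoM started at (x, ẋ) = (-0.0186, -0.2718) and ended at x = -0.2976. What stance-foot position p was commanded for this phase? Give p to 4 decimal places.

ωT = 4.0168·0.476 = 1.911997; cosh(ωT) = 3.457186, sinh(ωT) = 3.309401
x(T) = p + (x₀−p)·cosh(ωT) + (ẋ₀/ω)·sinh(ωT) ⇒ p·(1 − cosh) = x(T) − x₀·cosh − (ẋ₀/ω)·sinh
numerator   = -0.2976 − (-0.0186)·3.457186 − (-0.2718/4.0168)·3.309401 = -0.009363
denominator = 1 − 3.457186 = -2.457186
p = -0.009363 / -2.457186 = 0.0038

p = 0.0038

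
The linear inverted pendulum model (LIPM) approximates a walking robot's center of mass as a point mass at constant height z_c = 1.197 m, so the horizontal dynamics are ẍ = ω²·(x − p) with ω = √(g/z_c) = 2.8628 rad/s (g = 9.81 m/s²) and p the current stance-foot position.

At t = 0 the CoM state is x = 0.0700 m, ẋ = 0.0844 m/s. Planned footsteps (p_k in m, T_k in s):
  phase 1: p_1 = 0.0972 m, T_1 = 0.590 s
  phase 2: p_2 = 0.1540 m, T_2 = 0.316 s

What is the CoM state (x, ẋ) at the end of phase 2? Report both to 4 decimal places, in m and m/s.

phase 1: p=0.0972, T=0.590, ωT=1.689052, cosh=2.799520, sinh=2.614825; start (x,ẋ)=(0.070000, 0.084400) → end (x,ẋ)=(0.098142, 0.032668)
phase 2: p=0.1540, T=0.316, ωT=0.904645, cosh=1.437870, sinh=1.033184; start (x,ẋ)=(0.098142, 0.032668) → end (x,ẋ)=(0.085474, -0.118244)

x = 0.0855, ẋ = -0.1182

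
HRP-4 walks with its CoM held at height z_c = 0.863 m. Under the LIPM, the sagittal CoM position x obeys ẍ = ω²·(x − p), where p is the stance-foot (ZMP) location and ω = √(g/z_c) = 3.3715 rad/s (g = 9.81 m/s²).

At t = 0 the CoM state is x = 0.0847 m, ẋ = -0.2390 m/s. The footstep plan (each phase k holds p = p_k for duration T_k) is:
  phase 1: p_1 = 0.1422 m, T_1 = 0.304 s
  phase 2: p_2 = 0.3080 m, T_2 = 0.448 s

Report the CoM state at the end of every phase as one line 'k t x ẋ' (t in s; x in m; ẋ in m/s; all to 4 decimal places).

phase 1: p=0.1422, T=0.304, ωT=1.024936, cosh=1.572868, sinh=1.214049; start (x,ẋ)=(0.084700, -0.239000) → end (x,ẋ)=(-0.034302, -0.611273)
phase 2: p=0.3080, T=0.448, ωT=1.510432, cosh=2.374751, sinh=2.153936; start (x,ẋ)=(-0.034302, -0.611273) → end (x,ẋ)=(-0.895403, -3.937414)

1 0.3040 -0.0343 -0.6113
2 0.7520 -0.8954 -3.9374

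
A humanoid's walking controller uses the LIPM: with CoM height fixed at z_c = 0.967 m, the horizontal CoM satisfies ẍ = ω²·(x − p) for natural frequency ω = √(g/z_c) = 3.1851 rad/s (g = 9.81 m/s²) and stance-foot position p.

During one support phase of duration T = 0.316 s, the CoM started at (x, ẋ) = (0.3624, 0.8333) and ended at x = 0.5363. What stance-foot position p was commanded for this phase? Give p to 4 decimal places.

p = 0.6097

ωT = 3.1851·0.316 = 1.006492; cosh(ωT) = 1.550742, sinh(ωT) = 1.185243
x(T) = p + (x₀−p)·cosh(ωT) + (ẋ₀/ω)·sinh(ωT) ⇒ p·(1 − cosh) = x(T) − x₀·cosh − (ẋ₀/ω)·sinh
numerator   = 0.5363 − (0.3624)·1.550742 − (0.8333/3.1851)·1.185243 = -0.335778
denominator = 1 − 1.550742 = -0.550742
p = -0.335778 / -0.550742 = 0.6097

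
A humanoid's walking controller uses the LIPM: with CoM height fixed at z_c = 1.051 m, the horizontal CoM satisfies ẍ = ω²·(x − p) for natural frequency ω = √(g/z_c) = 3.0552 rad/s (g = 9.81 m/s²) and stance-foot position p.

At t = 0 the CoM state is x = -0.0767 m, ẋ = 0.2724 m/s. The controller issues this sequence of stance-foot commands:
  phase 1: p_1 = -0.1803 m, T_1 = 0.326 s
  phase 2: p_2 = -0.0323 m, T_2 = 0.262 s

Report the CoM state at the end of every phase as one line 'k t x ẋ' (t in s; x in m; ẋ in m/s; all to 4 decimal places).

phase 1: p=-0.1803, T=0.326, ωT=0.995995, cosh=1.538387, sinh=1.169031; start (x,ẋ)=(-0.076700, 0.272400) → end (x,ẋ)=(0.083307, 0.789077)
phase 2: p=-0.0323, T=0.262, ωT=0.800462, cosh=1.337846, sinh=0.888725; start (x,ẋ)=(0.083307, 0.789077) → end (x,ẋ)=(0.351898, 1.369563)

1 0.3260 0.0833 0.7891
2 0.5880 0.3519 1.3696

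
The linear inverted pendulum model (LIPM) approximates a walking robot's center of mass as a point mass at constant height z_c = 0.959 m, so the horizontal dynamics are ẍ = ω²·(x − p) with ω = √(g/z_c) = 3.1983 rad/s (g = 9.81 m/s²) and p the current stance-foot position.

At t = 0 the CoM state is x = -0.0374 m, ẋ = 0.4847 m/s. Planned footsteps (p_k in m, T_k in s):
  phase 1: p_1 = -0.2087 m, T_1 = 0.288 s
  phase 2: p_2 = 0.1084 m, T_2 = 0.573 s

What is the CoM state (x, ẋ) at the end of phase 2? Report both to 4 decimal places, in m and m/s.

phase 1: p=-0.2087, T=0.288, ωT=0.921110, cosh=1.455078, sinh=1.057001; start (x,ẋ)=(-0.037400, 0.484700) → end (x,ẋ)=(0.200742, 1.284374)
phase 2: p=0.1084, T=0.573, ωT=1.832626, cosh=3.205135, sinh=3.045142; start (x,ẋ)=(0.200742, 1.284374) → end (x,ẋ)=(1.627239, 5.015941)

x = 1.6272, ẋ = 5.0159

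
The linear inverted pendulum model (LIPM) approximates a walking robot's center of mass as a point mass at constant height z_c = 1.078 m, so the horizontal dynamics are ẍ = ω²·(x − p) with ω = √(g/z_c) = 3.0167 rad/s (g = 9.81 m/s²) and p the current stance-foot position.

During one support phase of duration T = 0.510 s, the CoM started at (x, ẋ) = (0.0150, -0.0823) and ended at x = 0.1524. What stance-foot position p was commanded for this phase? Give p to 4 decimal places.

p = -0.1229

ωT = 3.0167·0.510 = 1.538517; cosh(ωT) = 2.436189, sinh(ωT) = 2.221489
x(T) = p + (x₀−p)·cosh(ωT) + (ẋ₀/ω)·sinh(ωT) ⇒ p·(1 − cosh) = x(T) − x₀·cosh − (ẋ₀/ω)·sinh
numerator   = 0.1524 − (0.0150)·2.436189 − (-0.0823/3.0167)·2.221489 = 0.176463
denominator = 1 − 2.436189 = -1.436189
p = 0.176463 / -1.436189 = -0.1229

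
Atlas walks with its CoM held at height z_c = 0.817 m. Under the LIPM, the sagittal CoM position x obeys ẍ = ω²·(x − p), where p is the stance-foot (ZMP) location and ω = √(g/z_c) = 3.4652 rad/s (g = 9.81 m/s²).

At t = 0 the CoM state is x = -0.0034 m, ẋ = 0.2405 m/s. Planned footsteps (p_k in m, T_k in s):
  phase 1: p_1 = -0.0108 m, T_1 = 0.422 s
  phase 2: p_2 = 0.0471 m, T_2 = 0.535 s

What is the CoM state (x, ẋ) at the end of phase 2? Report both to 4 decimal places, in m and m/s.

x = 0.9148, ẋ = 3.0460

phase 1: p=-0.0108, T=0.422, ωT=1.462314, cosh=2.273818, sinh=2.042119; start (x,ẋ)=(-0.003400, 0.240500) → end (x,ẋ)=(0.147758, 0.599218)
phase 2: p=0.0471, T=0.535, ωT=1.853882, cosh=3.270592, sinh=3.113964; start (x,ẋ)=(0.147758, 0.599218) → end (x,ẋ)=(0.914793, 3.045952)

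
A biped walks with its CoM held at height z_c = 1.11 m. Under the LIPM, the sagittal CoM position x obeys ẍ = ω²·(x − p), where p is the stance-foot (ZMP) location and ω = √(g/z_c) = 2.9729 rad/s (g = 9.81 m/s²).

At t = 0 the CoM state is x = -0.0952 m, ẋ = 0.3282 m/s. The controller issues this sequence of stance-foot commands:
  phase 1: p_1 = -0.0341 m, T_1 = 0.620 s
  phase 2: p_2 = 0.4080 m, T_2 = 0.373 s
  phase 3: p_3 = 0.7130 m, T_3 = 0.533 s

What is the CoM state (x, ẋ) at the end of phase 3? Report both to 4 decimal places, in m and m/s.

x = -1.0440, ẋ = -4.9430

phase 1: p=-0.0341, T=0.620, ωT=1.843198, cosh=3.237509, sinh=3.079198; start (x,ẋ)=(-0.095200, 0.328200) → end (x,ẋ)=(0.108023, 0.503232)
phase 2: p=0.4080, T=0.373, ωT=1.108892, cosh=1.680461, sinh=1.350536; start (x,ẋ)=(0.108023, 0.503232) → end (x,ẋ)=(0.132510, -0.358748)
phase 3: p=0.7130, T=0.533, ωT=1.584556, cosh=2.541081, sinh=2.336043; start (x,ẋ)=(0.132510, -0.358748) → end (x,ẋ)=(-1.043968, -4.943006)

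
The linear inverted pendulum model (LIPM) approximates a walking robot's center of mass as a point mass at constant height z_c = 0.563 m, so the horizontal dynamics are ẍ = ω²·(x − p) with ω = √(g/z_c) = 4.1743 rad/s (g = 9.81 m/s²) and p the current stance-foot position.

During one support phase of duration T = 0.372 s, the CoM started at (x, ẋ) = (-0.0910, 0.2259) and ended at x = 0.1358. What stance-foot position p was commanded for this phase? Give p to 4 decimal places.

ωT = 4.1743·0.372 = 1.552840; cosh(ωT) = 2.468257, sinh(ωT) = 2.256611
x(T) = p + (x₀−p)·cosh(ωT) + (ẋ₀/ω)·sinh(ωT) ⇒ p·(1 − cosh) = x(T) − x₀·cosh − (ẋ₀/ω)·sinh
numerator   = 0.1358 − (-0.0910)·2.468257 − (0.2259/4.1743)·2.256611 = 0.238291
denominator = 1 − 2.468257 = -1.468257
p = 0.238291 / -1.468257 = -0.1623

p = -0.1623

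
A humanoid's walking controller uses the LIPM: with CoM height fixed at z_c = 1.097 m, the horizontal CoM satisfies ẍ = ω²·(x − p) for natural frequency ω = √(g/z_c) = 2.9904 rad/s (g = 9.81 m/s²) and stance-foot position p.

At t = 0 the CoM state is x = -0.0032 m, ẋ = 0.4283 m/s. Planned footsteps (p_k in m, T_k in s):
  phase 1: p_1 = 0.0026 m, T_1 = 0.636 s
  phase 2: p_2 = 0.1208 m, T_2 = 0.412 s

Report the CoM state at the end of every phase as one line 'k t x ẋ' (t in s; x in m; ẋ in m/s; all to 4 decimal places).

phase 1: p=0.0026, T=0.636, ωT=1.901894, cosh=3.423929, sinh=3.274643; start (x,ẋ)=(-0.003200, 0.428300) → end (x,ẋ)=(0.451752, 1.409672)
phase 2: p=0.1208, T=0.412, ωT=1.232045, cosh=1.859964, sinh=1.568268; start (x,ẋ)=(0.451752, 1.409672) → end (x,ẋ)=(1.475639, 4.174022)

1 0.6360 0.4518 1.4097
2 1.0480 1.4756 4.1740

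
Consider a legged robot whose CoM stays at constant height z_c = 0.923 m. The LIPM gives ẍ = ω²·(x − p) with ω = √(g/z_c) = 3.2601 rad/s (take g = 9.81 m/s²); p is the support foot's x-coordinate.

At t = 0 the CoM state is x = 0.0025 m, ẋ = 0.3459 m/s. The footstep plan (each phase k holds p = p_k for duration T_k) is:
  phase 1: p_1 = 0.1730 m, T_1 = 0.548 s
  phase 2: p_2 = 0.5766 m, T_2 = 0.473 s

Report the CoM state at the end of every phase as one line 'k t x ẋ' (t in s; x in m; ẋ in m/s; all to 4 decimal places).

phase 1: p=0.1730, T=0.548, ωT=1.786535, cosh=3.068137, sinh=2.900597; start (x,ẋ)=(0.002500, 0.345900) → end (x,ẋ)=(-0.042361, -0.551020)
phase 2: p=0.5766, T=0.473, ωT=1.542027, cosh=2.444002, sinh=2.230055; start (x,ẋ)=(-0.042361, -0.551020) → end (x,ẋ)=(-1.313064, -5.846664)

1 0.5480 -0.0424 -0.5510
2 1.0210 -1.3131 -5.8467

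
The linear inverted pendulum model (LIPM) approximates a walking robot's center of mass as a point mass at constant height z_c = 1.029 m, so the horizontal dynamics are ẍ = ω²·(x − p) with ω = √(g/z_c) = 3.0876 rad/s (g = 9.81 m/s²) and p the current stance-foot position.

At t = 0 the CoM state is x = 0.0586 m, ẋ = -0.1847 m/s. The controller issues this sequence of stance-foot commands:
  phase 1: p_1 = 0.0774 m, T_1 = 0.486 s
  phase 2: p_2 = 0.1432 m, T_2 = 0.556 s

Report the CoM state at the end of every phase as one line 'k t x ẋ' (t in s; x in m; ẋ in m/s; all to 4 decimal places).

phase 1: p=0.0774, T=0.486, ωT=1.500574, cosh=2.353631, sinh=2.130629; start (x,ẋ)=(0.058600, -0.184700) → end (x,ẋ)=(-0.094302, -0.558392)
phase 2: p=0.1432, T=0.556, ωT=1.716706, cosh=2.872909, sinh=2.693252; start (x,ẋ)=(-0.094302, -0.558392) → end (x,ẋ)=(-1.026197, -3.579204)

1 0.4860 -0.0943 -0.5584
2 1.0420 -1.0262 -3.5792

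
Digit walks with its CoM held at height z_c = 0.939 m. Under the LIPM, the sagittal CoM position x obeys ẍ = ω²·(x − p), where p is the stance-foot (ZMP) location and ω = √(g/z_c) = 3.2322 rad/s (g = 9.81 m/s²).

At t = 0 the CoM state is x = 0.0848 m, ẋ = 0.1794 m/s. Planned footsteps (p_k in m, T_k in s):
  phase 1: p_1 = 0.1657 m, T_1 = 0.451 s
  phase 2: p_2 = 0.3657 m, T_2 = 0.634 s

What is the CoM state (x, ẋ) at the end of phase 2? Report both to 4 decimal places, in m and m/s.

phase 1: p=0.1657, T=0.451, ωT=1.457722, cosh=2.264464, sinh=2.031698; start (x,ẋ)=(0.084800, 0.179400) → end (x,ẋ)=(0.095272, -0.125014)
phase 2: p=0.3657, T=0.634, ωT=2.049215, cosh=3.945320, sinh=3.816484; start (x,ẋ)=(0.095272, -0.125014) → end (x,ẋ)=(-0.848837, -3.829119)

x = -0.8488, ẋ = -3.8291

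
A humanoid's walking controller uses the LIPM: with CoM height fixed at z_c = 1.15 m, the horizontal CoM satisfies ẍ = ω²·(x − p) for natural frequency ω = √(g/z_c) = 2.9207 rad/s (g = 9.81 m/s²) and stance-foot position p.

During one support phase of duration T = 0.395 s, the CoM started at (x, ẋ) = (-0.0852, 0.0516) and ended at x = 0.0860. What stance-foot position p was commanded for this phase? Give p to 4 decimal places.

ωT = 2.9207·0.395 = 1.153676; cosh(ωT) = 1.742650, sinh(ωT) = 1.427175
x(T) = p + (x₀−p)·cosh(ωT) + (ẋ₀/ω)·sinh(ωT) ⇒ p·(1 − cosh) = x(T) − x₀·cosh − (ẋ₀/ω)·sinh
numerator   = 0.0860 − (-0.0852)·1.742650 − (0.0516/2.9207)·1.427175 = 0.209260
denominator = 1 − 1.742650 = -0.742650
p = 0.209260 / -0.742650 = -0.2818

p = -0.2818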